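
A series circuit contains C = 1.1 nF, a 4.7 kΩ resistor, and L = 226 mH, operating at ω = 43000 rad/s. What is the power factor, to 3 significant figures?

0.380

X_L = ωL = 9720 Ω
X_C = 1/(ωC) = 21100 Ω
Net reactance X = X_L − X_C = -11400 Ω
Z = 4700 − j11400 Ω
|Z| = √(4700² + 11400²) = 12400 Ω
∠Z = arctan(-11400/4700) = -67.6°
cos φ = cos(-67.6°) = 0.380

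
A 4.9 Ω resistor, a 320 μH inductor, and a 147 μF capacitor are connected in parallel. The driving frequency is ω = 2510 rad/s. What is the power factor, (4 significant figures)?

0.2269

X_L = ωL = 0.8032 Ω
X_C = 1/(ωC) = 2.710 Ω
Parallel: admittances add. Y = 1/R + 1/(jωL) + jωC
Y = (0.2041 − j0.8760) S
|Y| = 0.8995 S → |Z| = 1/|Y| = 1.112 Ω, ∠Z = −∠Y = 76.89°
cos φ = cos(76.89°) = 0.2269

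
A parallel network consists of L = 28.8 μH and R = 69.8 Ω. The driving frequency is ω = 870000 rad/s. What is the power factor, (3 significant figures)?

0.338

X_L = ωL = 25.1 Ω
Parallel: admittances add. Y = 1/R + 1/(jωL)
Y = (0.0143 − j0.0399) S
|Y| = 0.0424 S → |Z| = 1/|Y| = 23.6 Ω, ∠Z = −∠Y = 70.3°
cos φ = cos(70.3°) = 0.338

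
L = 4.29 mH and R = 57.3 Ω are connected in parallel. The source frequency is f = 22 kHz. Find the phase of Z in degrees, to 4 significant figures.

ω = 2πf = 138200 rad/s
X_L = ωL = 593.0 Ω
Parallel: admittances add. Y = 1/R + 1/(jωL)
Y = (0.01745 − j0.001686) S
|Y| = 0.01753 S → |Z| = 1/|Y| = 57.03 Ω, ∠Z = −∠Y = 5.519°

5.519°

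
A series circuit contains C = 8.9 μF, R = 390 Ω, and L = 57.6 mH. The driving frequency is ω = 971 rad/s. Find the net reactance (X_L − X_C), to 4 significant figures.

X_L = ωL = 55.93 Ω
X_C = 1/(ωC) = 115.7 Ω
X = 55.93 − 115.7 = -59.79 Ω

-59.79 Ω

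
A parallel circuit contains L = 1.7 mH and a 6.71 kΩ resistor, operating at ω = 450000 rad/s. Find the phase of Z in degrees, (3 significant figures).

83.5°

X_L = ωL = 765 Ω
Parallel: admittances add. Y = 1/R + 1/(jωL)
Y = (0.000149 − j0.00131) S
|Y| = 0.00132 S → |Z| = 1/|Y| = 760 Ω, ∠Z = −∠Y = 83.5°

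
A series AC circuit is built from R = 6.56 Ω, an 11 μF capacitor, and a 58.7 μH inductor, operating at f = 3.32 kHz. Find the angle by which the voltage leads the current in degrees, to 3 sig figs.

-25.5°

ω = 2πf = 20860 rad/s
X_L = ωL = 1.22 Ω
X_C = 1/(ωC) = 4.36 Ω
Net reactance X = X_L − X_C = -3.13 Ω
Z = 6.56 − j3.13 Ω
|Z| = √(6.56² + 3.13²) = 7.27 Ω
∠Z = arctan(-3.13/6.56) = -25.5°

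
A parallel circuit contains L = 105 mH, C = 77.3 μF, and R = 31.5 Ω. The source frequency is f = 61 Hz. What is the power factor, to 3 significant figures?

ω = 2πf = 383.3 rad/s
X_L = ωL = 40.2 Ω
X_C = 1/(ωC) = 33.8 Ω
Parallel: admittances add. Y = 1/R + 1/(jωL) + jωC
Y = (0.0317 + j0.00478) S
|Y| = 0.0321 S → |Z| = 1/|Y| = 31.1 Ω, ∠Z = −∠Y = -8.56°
cos φ = cos(-8.56°) = 0.989

0.989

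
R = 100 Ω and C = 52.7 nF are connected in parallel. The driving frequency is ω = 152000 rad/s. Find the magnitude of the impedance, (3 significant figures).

X_C = 1/(ωC) = 125 Ω
Parallel: admittances add. Y = 1/R + jωC
Y = (0.0100 + j0.00801) S
|Y| = 0.0128 S → |Z| = 1/|Y| = 78.0 Ω, ∠Z = −∠Y = -38.7°

78.0 Ω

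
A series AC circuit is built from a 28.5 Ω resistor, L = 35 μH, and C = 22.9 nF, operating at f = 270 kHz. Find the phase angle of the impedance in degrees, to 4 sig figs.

49.72°

ω = 2πf = 1.696e+06 rad/s
X_L = ωL = 59.38 Ω
X_C = 1/(ωC) = 25.74 Ω
Net reactance X = X_L − X_C = 33.64 Ω
Z = 28.50 + j33.64 Ω
|Z| = √(28.50² + 33.64²) = 44.09 Ω
∠Z = arctan(33.64/28.50) = 49.72°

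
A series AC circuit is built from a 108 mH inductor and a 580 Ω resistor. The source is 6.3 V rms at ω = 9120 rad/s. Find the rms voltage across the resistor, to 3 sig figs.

3.20 V

X_L = ωL = 985 Ω
Z = 580 + j985 Ω
|Z| = √(580² + 985²) = 1140 Ω
I = V/|Z| = 5.51 mA
V_R = I·|Z_R| = 0.00551 × 580 = 3.20 V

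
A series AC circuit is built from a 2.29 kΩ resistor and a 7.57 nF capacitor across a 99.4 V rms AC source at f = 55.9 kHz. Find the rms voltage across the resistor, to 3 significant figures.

ω = 2πf = 351200 rad/s
X_C = 1/(ωC) = 376 Ω
Z = 2290 − j376 Ω
|Z| = √(2290² + 376²) = 2320 Ω
I = V/|Z| = 42.8 mA
V_R = I·|Z_R| = 0.0428 × 2290 = 98.1 V

98.1 V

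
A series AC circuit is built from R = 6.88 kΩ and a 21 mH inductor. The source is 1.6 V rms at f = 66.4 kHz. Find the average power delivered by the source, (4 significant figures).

141.9 μW

ω = 2πf = 417200 rad/s
X_L = ωL = 8761 Ω
Z = 6880 + j8761 Ω
|Z| = √(6880² + 8761²) = 11140 Ω
∠Z = arctan(8761/6880) = 51.86°
I = V/|Z| = 143.6 μA
P = VI cos φ = 1.6 × 0.0001436 × cos(51.86°) = 141.9 μW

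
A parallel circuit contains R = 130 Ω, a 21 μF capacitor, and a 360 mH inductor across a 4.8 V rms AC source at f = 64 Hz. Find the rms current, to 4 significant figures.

37.65 mA

ω = 2πf = 402.1 rad/s
X_L = ωL = 144.8 Ω
X_C = 1/(ωC) = 118.4 Ω
Parallel: admittances add. Y = 1/R + 1/(jωL) + jωC
Y = (0.007692 + j0.001537) S
|Y| = 0.007844 S → |Z| = 1/|Y| = 127.5 Ω, ∠Z = −∠Y = -11.30°
I = V/|Z| = 4.8/127.5 = 37.65 mA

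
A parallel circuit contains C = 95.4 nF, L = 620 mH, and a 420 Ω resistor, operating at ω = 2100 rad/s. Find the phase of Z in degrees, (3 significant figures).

13.4°

X_L = ωL = 1300 Ω
X_C = 1/(ωC) = 4990 Ω
Parallel: admittances add. Y = 1/R + 1/(jωL) + jωC
Y = (0.00238 − j0.000568) S
|Y| = 0.00245 S → |Z| = 1/|Y| = 409 Ω, ∠Z = −∠Y = 13.4°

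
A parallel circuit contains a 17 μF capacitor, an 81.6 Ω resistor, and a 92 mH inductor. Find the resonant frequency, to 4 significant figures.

ω₀ = 1/√(LC) = 1/√(0.092 × 1.7e-05) = 799.6 rad/s
f₀ = ω₀/(2π) = 127.3 Hz

127.3 Hz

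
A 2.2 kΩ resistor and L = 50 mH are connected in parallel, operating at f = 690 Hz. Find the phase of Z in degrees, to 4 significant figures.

84.37°

ω = 2πf = 4335 rad/s
X_L = ωL = 216.8 Ω
Parallel: admittances add. Y = 1/R + 1/(jωL)
Y = (0.0004545 − j0.004613) S
|Y| = 0.004636 S → |Z| = 1/|Y| = 215.7 Ω, ∠Z = −∠Y = 84.37°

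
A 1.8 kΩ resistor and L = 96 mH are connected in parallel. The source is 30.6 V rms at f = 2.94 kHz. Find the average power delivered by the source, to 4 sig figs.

ω = 2πf = 18470 rad/s
X_L = ωL = 1773 Ω
Parallel: admittances add. Y = 1/R + 1/(jωL)
Y = (0.0005556 − j0.0005639) S
|Y| = 0.0007916 S → |Z| = 1/|Y| = 1263 Ω, ∠Z = −∠Y = 45.43°
I = V/|Z| = 24.22 mA
P = VI cos φ = 30.6 × 0.02422 × cos(45.43°) = 520.2 mW

520.2 mW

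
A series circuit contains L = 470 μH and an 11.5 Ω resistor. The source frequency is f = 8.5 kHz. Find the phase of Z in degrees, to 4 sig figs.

65.39°

ω = 2πf = 53410 rad/s
X_L = ωL = 25.10 Ω
Z = 11.50 + j25.10 Ω
|Z| = √(11.50² + 25.10²) = 27.61 Ω
∠Z = arctan(25.10/11.50) = 65.39°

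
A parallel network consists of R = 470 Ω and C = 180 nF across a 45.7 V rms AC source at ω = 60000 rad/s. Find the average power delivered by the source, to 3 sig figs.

X_C = 1/(ωC) = 92.6 Ω
Parallel: admittances add. Y = 1/R + jωC
Y = (0.00213 + j0.0108) S
|Y| = 0.0110 S → |Z| = 1/|Y| = 90.8 Ω, ∠Z = −∠Y = -78.9°
I = V/|Z| = 503 mA
P = VI cos φ = 45.7 × 0.503 × cos(-78.9°) = 4.44 W

4.44 W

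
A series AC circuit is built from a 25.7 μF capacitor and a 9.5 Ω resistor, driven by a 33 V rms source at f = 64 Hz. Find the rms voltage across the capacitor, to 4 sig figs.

ω = 2πf = 402.1 rad/s
X_C = 1/(ωC) = 96.76 Ω
Z = 9.500 − j96.76 Ω
|Z| = √(9.500² + 96.76²) = 97.23 Ω
I = V/|Z| = 339.4 mA
V_C = I·|Z_C| = 0.3394 × 96.76 = 32.84 V

32.84 V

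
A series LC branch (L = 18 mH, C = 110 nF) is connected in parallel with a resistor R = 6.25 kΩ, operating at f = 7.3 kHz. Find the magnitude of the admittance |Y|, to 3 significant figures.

ω = 2πf = 45870 rad/s
X_L = ωL = 826 Ω
X_C = 1/(ωC) = 198 Ω
Branch 1: Z₁ = R = 6250 Ω
Branch 2 (series LC): Z₂ = j(X_L − X_C) = j627 Ω
Parallel: Z = Z₁Z₂/(Z₁+Z₂), |Z| = 624 Ω, ∠Z = 84.3°
|Y| = 1/|Z| = 1.60 mS

1.60 mS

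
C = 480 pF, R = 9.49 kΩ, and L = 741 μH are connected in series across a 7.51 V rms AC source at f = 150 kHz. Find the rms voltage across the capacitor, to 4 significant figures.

ω = 2πf = 942500 rad/s
X_L = ωL = 698.4 Ω
X_C = 1/(ωC) = 2210 Ω
Net reactance X = X_L − X_C = -1512 Ω
Z = 9490 − j1512 Ω
|Z| = √(9490² + 1512²) = 9610 Ω
I = V/|Z| = 781.5 μA
V_C = I·|Z_C| = 0.0007815 × 2210 = 1.727 V

1.727 V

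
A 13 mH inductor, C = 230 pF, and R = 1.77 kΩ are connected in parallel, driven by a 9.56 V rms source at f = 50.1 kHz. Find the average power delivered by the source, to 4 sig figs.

51.63 mW

ω = 2πf = 314800 rad/s
X_L = ωL = 4092 Ω
X_C = 1/(ωC) = 13810 Ω
Parallel: admittances add. Y = 1/R + 1/(jωL) + jωC
Y = (0.0005650 − j0.0001720) S
|Y| = 0.0005906 S → |Z| = 1/|Y| = 1693 Ω, ∠Z = −∠Y = 16.93°
I = V/|Z| = 5.646 mA
P = VI cos φ = 9.56 × 0.005646 × cos(16.93°) = 51.63 mW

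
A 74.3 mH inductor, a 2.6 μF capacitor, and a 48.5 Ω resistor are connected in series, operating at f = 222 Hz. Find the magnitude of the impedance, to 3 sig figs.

179 Ω

ω = 2πf = 1395 rad/s
X_L = ωL = 104 Ω
X_C = 1/(ωC) = 276 Ω
Net reactance X = X_L − X_C = -172 Ω
Z = 48.5 − j172 Ω
|Z| = √(48.5² + 172²) = 179 Ω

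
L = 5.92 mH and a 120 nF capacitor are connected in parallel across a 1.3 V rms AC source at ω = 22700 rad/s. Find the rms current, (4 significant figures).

X_L = ωL = 134.4 Ω
X_C = 1/(ωC) = 367.1 Ω
Parallel: admittances add. Y = 1/(jωL) + jωC
Y = (0 − j0.004717) S
|Y| = 0.004717 S → |Z| = 1/|Y| = 212.0 Ω, ∠Z = −∠Y = 90.00°
I = V/|Z| = 1.3/212.0 = 6.133 mA

6.133 mA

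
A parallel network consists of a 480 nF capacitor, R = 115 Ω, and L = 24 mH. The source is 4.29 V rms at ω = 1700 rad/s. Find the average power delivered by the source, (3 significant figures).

X_L = ωL = 40.8 Ω
X_C = 1/(ωC) = 1230 Ω
Parallel: admittances add. Y = 1/R + 1/(jωL) + jωC
Y = (0.00870 − j0.0237) S
|Y| = 0.0252 S → |Z| = 1/|Y| = 39.6 Ω, ∠Z = −∠Y = 69.8°
I = V/|Z| = 108 mA
P = VI cos φ = 4.29 × 0.108 × cos(69.8°) = 160 mW

160 mW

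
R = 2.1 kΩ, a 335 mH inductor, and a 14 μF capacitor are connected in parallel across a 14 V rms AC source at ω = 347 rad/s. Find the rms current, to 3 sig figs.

52.8 mA

X_L = ωL = 116 Ω
X_C = 1/(ωC) = 206 Ω
Parallel: admittances add. Y = 1/R + 1/(jωL) + jωC
Y = (0.000476 − j0.00374) S
|Y| = 0.00377 S → |Z| = 1/|Y| = 265 Ω, ∠Z = −∠Y = 82.8°
I = V/|Z| = 14/265 = 52.8 mA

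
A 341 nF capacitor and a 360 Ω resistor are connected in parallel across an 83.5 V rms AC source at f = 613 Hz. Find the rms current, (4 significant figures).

ω = 2πf = 3852 rad/s
X_C = 1/(ωC) = 761.4 Ω
Parallel: admittances add. Y = 1/R + jωC
Y = (0.002778 + j0.001313) S
|Y| = 0.003073 S → |Z| = 1/|Y| = 325.5 Ω, ∠Z = −∠Y = -25.31°
I = V/|Z| = 83.5/325.5 = 256.6 mA

256.6 mA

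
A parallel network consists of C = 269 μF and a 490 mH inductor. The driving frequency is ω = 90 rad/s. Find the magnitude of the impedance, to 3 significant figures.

X_L = ωL = 44.1 Ω
X_C = 1/(ωC) = 41.3 Ω
Parallel: admittances add. Y = 1/(jωL) + jωC
Y = (0 + j0.00153) S
|Y| = 0.00153 S → |Z| = 1/|Y| = 652 Ω, ∠Z = −∠Y = -90.0°

652 Ω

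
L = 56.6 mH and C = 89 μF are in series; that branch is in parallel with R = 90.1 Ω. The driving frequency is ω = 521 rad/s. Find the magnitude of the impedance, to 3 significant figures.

X_L = ωL = 29.5 Ω
X_C = 1/(ωC) = 21.6 Ω
Branch 1: Z₁ = R = 90.1 Ω
Branch 2 (series LC): Z₂ = j(X_L − X_C) = j7.92 Ω
Parallel: Z = Z₁Z₂/(Z₁+Z₂), |Z| = 7.89 Ω, ∠Z = 85.0°

7.89 Ω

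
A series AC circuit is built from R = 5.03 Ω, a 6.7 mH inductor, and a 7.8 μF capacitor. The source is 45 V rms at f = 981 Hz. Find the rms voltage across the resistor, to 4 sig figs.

ω = 2πf = 6164 rad/s
X_L = ωL = 41.30 Ω
X_C = 1/(ωC) = 20.80 Ω
Net reactance X = X_L − X_C = 20.50 Ω
Z = 5.030 + j20.50 Ω
|Z| = √(5.030² + 20.50²) = 21.11 Ω
I = V/|Z| = 2.132 A
V_R = I·|Z_R| = 2.132 × 5.030 = 10.72 V

10.72 V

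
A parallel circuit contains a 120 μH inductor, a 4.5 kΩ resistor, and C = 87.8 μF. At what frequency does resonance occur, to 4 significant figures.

ω₀ = 1/√(LC) = 1/√(0.00012 × 8.78e-05) = 9742 rad/s
f₀ = ω₀/(2π) = 1.551 kHz

1.551 kHz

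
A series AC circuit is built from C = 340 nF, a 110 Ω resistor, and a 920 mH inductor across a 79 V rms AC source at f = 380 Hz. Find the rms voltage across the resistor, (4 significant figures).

8.950 V

ω = 2πf = 2388 rad/s
X_L = ωL = 2197 Ω
X_C = 1/(ωC) = 1232 Ω
Net reactance X = X_L − X_C = 964.8 Ω
Z = 110.0 + j964.8 Ω
|Z| = √(110.0² + 964.8²) = 971.0 Ω
I = V/|Z| = 81.36 mA
V_R = I·|Z_R| = 0.08136 × 110.0 = 8.950 V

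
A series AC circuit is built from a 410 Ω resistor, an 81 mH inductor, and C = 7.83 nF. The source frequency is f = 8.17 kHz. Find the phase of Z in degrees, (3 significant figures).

ω = 2πf = 51330 rad/s
X_L = ωL = 4160 Ω
X_C = 1/(ωC) = 2490 Ω
Net reactance X = X_L − X_C = 1670 Ω
Z = 410 + j1670 Ω
|Z| = √(410² + 1670²) = 1720 Ω
∠Z = arctan(1670/410) = 76.2°

76.2°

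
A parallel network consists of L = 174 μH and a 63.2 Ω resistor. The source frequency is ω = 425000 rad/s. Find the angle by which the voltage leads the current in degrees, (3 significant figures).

X_L = ωL = 74.0 Ω
Parallel: admittances add. Y = 1/R + 1/(jωL)
Y = (0.0158 − j0.0135) S
|Y| = 0.0208 S → |Z| = 1/|Y| = 48.0 Ω, ∠Z = −∠Y = 40.5°

40.5°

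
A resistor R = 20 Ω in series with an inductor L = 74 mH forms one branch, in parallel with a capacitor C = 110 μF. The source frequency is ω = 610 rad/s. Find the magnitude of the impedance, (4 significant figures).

20.30 Ω

X_L = ωL = 45.14 Ω
X_C = 1/(ωC) = 14.90 Ω
Branch 1 (R+jX_L): Z₁ = 20.00 + j45.14 Ω, |Z₁| = 49.37 Ω
Branch 2 (−jX_C): Z₂ = −j14.90 Ω
Parallel: Z = Z₁Z₂/(Z₁+Z₂), |Z| = 20.30 Ω, ∠Z = -80.41°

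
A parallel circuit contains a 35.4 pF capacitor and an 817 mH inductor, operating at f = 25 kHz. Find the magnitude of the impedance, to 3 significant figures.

ω = 2πf = 157100 rad/s
X_L = ωL = 128000 Ω
X_C = 1/(ωC) = 180000 Ω
Parallel: admittances add. Y = 1/(jωL) + jωC
Y = (0 − j2.23e-06) S
|Y| = 2.23e-06 S → |Z| = 1/|Y| = 448000 Ω, ∠Z = −∠Y = 90.0°

448000 Ω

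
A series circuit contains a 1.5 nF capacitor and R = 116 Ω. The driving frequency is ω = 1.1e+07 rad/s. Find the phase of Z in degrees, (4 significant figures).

-27.59°

X_C = 1/(ωC) = 60.61 Ω
Z = 116.0 − j60.61 Ω
|Z| = √(116.0² + 60.61²) = 130.9 Ω
∠Z = arctan(-60.61/116.0) = -27.59°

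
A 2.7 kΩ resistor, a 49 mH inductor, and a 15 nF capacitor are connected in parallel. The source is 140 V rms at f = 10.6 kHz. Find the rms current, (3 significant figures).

110 mA

ω = 2πf = 66600 rad/s
X_L = ωL = 3260 Ω
X_C = 1/(ωC) = 1000 Ω
Parallel: admittances add. Y = 1/R + 1/(jωL) + jωC
Y = (0.000370 + j0.000693) S
|Y| = 0.000785 S → |Z| = 1/|Y| = 1270 Ω, ∠Z = −∠Y = -61.9°
I = V/|Z| = 140/1270 = 110 mA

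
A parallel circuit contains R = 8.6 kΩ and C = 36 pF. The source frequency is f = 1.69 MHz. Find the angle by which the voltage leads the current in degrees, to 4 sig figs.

ω = 2πf = 1.062e+07 rad/s
X_C = 1/(ωC) = 2616 Ω
Parallel: admittances add. Y = 1/R + jωC
Y = (0.0001163 + j0.0003823) S
|Y| = 0.0003996 S → |Z| = 1/|Y| = 2503 Ω, ∠Z = −∠Y = -73.08°

-73.08°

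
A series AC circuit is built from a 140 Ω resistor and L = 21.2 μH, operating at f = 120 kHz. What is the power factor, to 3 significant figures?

ω = 2πf = 754000 rad/s
X_L = ωL = 16.0 Ω
Z = 140 + j16.0 Ω
|Z| = √(140² + 16.0²) = 141 Ω
∠Z = arctan(16.0/140) = 6.51°
cos φ = cos(6.51°) = 0.994

0.994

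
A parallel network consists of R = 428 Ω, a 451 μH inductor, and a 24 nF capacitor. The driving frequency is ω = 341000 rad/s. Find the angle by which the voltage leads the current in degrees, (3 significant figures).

X_L = ωL = 154 Ω
X_C = 1/(ωC) = 122 Ω
Parallel: admittances add. Y = 1/R + 1/(jωL) + jωC
Y = (0.00234 + j0.00168) S
|Y| = 0.00288 S → |Z| = 1/|Y| = 347 Ω, ∠Z = −∠Y = -35.7°

-35.7°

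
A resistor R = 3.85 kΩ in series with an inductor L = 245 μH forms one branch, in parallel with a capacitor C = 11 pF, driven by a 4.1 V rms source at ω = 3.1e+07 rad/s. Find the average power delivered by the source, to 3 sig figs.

X_L = ωL = 7600 Ω
X_C = 1/(ωC) = 2930 Ω
Branch 1 (R+jX_L): Z₁ = 3850 + j7600 Ω, |Z₁| = 8520 Ω
Branch 2 (−jX_C): Z₂ = −j2930 Ω
Parallel: Z = Z₁Z₂/(Z₁+Z₂), |Z| = 4130 Ω, ∠Z = -77.3°
I = V/|Z| = 993 μA
P = VI cos φ = 4.1 × 0.000993 × cos(-77.3°) = 893 μW

893 μW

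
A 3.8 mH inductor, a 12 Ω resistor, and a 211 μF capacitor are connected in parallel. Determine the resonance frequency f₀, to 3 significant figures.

178 Hz

ω₀ = 1/√(LC) = 1/√(0.0038 × 0.000211) = 1117 rad/s
f₀ = ω₀/(2π) = 178 Hz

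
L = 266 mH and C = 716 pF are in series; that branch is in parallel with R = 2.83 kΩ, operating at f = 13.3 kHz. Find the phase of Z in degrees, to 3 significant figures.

ω = 2πf = 83570 rad/s
X_L = ωL = 22200 Ω
X_C = 1/(ωC) = 16700 Ω
Branch 1: Z₁ = R = 2830 Ω
Branch 2 (series LC): Z₂ = j(X_L − X_C) = j5520 Ω
Parallel: Z = Z₁Z₂/(Z₁+Z₂), |Z| = 2520 Ω, ∠Z = 27.2°

27.2°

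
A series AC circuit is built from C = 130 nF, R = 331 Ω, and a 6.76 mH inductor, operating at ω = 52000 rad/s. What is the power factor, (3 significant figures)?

0.852

X_L = ωL = 352 Ω
X_C = 1/(ωC) = 148 Ω
Net reactance X = X_L − X_C = 204 Ω
Z = 331 + j204 Ω
|Z| = √(331² + 204²) = 389 Ω
∠Z = arctan(204/331) = 31.6°
cos φ = cos(31.6°) = 0.852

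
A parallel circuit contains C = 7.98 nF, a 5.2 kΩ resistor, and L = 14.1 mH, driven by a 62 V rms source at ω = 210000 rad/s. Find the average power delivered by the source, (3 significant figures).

X_L = ωL = 2960 Ω
X_C = 1/(ωC) = 597 Ω
Parallel: admittances add. Y = 1/R + 1/(jωL) + jωC
Y = (0.000192 + j0.00134) S
|Y| = 0.00135 S → |Z| = 1/|Y| = 740 Ω, ∠Z = −∠Y = -81.8°
I = V/|Z| = 83.8 mA
P = VI cos φ = 62 × 0.0838 × cos(-81.8°) = 739 mW

739 mW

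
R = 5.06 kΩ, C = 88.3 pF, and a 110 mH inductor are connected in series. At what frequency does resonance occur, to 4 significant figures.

51.07 kHz

ω₀ = 1/√(LC) = 1/√(0.11 × 8.83e-11) = 320900 rad/s
f₀ = ω₀/(2π) = 51.07 kHz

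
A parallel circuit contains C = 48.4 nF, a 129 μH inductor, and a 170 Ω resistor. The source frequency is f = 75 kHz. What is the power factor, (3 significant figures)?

ω = 2πf = 471200 rad/s
X_L = ωL = 60.8 Ω
X_C = 1/(ωC) = 43.8 Ω
Parallel: admittances add. Y = 1/R + 1/(jωL) + jωC
Y = (0.00588 + j0.00636) S
|Y| = 0.00866 S → |Z| = 1/|Y| = 115 Ω, ∠Z = −∠Y = -47.2°
cos φ = cos(-47.2°) = 0.679

0.679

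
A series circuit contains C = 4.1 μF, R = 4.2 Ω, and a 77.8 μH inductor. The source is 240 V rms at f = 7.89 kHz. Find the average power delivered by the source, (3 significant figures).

12.9 kW

ω = 2πf = 49570 rad/s
X_L = ωL = 3.86 Ω
X_C = 1/(ωC) = 4.92 Ω
Net reactance X = X_L − X_C = -1.06 Ω
Z = 4.20 − j1.06 Ω
|Z| = √(4.20² + 1.06²) = 4.33 Ω
∠Z = arctan(-1.06/4.20) = -14.2°
I = V/|Z| = 55.4 A
P = VI cos φ = 240 × 55.4 × cos(-14.2°) = 12.9 kW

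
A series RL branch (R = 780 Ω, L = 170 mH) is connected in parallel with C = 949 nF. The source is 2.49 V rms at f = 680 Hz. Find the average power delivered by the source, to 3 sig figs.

4.26 mW

ω = 2πf = 4273 rad/s
X_L = ωL = 726 Ω
X_C = 1/(ωC) = 247 Ω
Branch 1 (R+jX_L): Z₁ = 780 + j726 Ω, |Z₁| = 1070 Ω
Branch 2 (−jX_C): Z₂ = −j247 Ω
Parallel: Z = Z₁Z₂/(Z₁+Z₂), |Z| = 287 Ω, ∠Z = -78.6°
I = V/|Z| = 8.67 mA
P = VI cos φ = 2.49 × 0.00867 × cos(-78.6°) = 4.26 mW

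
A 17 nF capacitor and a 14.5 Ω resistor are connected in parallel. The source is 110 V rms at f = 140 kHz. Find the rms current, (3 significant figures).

7.76 A

ω = 2πf = 879600 rad/s
X_C = 1/(ωC) = 66.9 Ω
Parallel: admittances add. Y = 1/R + jωC
Y = (0.0690 + j0.0150) S
|Y| = 0.0706 S → |Z| = 1/|Y| = 14.2 Ω, ∠Z = −∠Y = -12.2°
I = V/|Z| = 110/14.2 = 7.76 A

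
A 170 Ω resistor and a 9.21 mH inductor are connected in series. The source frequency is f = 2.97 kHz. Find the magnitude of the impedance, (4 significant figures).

ω = 2πf = 18660 rad/s
X_L = ωL = 171.9 Ω
Z = 170.0 + j171.9 Ω
|Z| = √(170.0² + 171.9²) = 241.7 Ω

241.7 Ω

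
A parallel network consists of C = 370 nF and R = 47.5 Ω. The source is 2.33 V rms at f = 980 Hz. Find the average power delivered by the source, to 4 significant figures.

114.3 mW

ω = 2πf = 6158 rad/s
X_C = 1/(ωC) = 438.9 Ω
Parallel: admittances add. Y = 1/R + jωC
Y = (0.02105 + j0.002278) S
|Y| = 0.02118 S → |Z| = 1/|Y| = 47.22 Ω, ∠Z = −∠Y = -6.176°
I = V/|Z| = 49.34 mA
P = VI cos φ = 2.33 × 0.04934 × cos(-6.176°) = 114.3 mW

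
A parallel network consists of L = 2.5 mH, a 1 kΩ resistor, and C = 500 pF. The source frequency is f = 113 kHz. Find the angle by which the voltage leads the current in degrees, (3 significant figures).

ω = 2πf = 710000 rad/s
X_L = ωL = 1770 Ω
X_C = 1/(ωC) = 2820 Ω
Parallel: admittances add. Y = 1/R + 1/(jωL) + jωC
Y = (0.00100 − j0.000208) S
|Y| = 0.00102 S → |Z| = 1/|Y| = 979 Ω, ∠Z = −∠Y = 11.8°

11.8°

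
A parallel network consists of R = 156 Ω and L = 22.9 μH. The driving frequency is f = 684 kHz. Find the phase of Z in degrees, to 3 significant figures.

ω = 2πf = 4.298e+06 rad/s
X_L = ωL = 98.4 Ω
Parallel: admittances add. Y = 1/R + 1/(jωL)
Y = (0.00641 − j0.0102) S
|Y| = 0.0120 S → |Z| = 1/|Y| = 83.2 Ω, ∠Z = −∠Y = 57.8°

57.8°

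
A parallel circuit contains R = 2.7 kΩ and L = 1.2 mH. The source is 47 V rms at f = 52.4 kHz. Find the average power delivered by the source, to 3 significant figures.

ω = 2πf = 329200 rad/s
X_L = ωL = 395 Ω
Parallel: admittances add. Y = 1/R + 1/(jωL)
Y = (0.000370 − j0.00253) S
|Y| = 0.00256 S → |Z| = 1/|Y| = 391 Ω, ∠Z = −∠Y = 81.7°
I = V/|Z| = 120 mA
P = VI cos φ = 47 × 0.120 × cos(81.7°) = 818 mW

818 mW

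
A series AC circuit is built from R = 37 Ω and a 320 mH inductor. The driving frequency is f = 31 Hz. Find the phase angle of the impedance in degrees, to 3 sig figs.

ω = 2πf = 194.8 rad/s
X_L = ωL = 62.3 Ω
Z = 37.0 + j62.3 Ω
|Z| = √(37.0² + 62.3²) = 72.5 Ω
∠Z = arctan(62.3/37.0) = 59.3°

59.3°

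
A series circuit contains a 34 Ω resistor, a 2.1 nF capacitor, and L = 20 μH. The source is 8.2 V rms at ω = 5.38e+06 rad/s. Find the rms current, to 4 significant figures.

210.3 mA

X_L = ωL = 107.6 Ω
X_C = 1/(ωC) = 88.51 Ω
Net reactance X = X_L − X_C = 19.09 Ω
Z = 34.00 + j19.09 Ω
|Z| = √(34.00² + 19.09²) = 38.99 Ω
I = V/|Z| = 8.2/38.99 = 210.3 mA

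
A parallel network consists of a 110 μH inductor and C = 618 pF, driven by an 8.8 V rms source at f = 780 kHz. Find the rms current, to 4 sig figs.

ω = 2πf = 4.901e+06 rad/s
X_L = ωL = 539.1 Ω
X_C = 1/(ωC) = 330.2 Ω
Parallel: admittances add. Y = 1/(jωL) + jωC
Y = (0 + j0.001174) S
|Y| = 0.001174 S → |Z| = 1/|Y| = 851.9 Ω, ∠Z = −∠Y = -90.00°
I = V/|Z| = 8.8/851.9 = 10.33 mA

10.33 mA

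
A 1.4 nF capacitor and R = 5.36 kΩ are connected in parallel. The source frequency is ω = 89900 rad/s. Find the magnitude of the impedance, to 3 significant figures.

4440 Ω

X_C = 1/(ωC) = 7950 Ω
Parallel: admittances add. Y = 1/R + jωC
Y = (0.000187 + j0.000126) S
|Y| = 0.000225 S → |Z| = 1/|Y| = 4440 Ω, ∠Z = −∠Y = -34.0°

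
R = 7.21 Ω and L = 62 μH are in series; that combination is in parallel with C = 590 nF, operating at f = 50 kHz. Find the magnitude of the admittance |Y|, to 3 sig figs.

141 mS

ω = 2πf = 314200 rad/s
X_L = ωL = 19.5 Ω
X_C = 1/(ωC) = 5.40 Ω
Branch 1 (R+jX_L): Z₁ = 7.21 + j19.5 Ω, |Z₁| = 20.8 Ω
Branch 2 (−jX_C): Z₂ = −j5.40 Ω
Parallel: Z = Z₁Z₂/(Z₁+Z₂), |Z| = 7.08 Ω, ∠Z = -83.2°
|Y| = 1/|Z| = 141 mS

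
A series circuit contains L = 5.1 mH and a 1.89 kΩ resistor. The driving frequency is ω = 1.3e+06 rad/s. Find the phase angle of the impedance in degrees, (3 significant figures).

X_L = ωL = 6630 Ω
Z = 1890 + j6630 Ω
|Z| = √(1890² + 6630²) = 6890 Ω
∠Z = arctan(6630/1890) = 74.1°

74.1°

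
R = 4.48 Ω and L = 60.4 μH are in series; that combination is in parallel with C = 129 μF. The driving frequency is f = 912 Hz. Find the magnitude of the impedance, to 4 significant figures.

ω = 2πf = 5730 rad/s
X_L = ωL = 0.3461 Ω
X_C = 1/(ωC) = 1.353 Ω
Branch 1 (R+jX_L): Z₁ = 4.480 + j0.3461 Ω, |Z₁| = 4.493 Ω
Branch 2 (−jX_C): Z₂ = −j1.353 Ω
Parallel: Z = Z₁Z₂/(Z₁+Z₂), |Z| = 1.324 Ω, ∠Z = -72.92°

1.324 Ω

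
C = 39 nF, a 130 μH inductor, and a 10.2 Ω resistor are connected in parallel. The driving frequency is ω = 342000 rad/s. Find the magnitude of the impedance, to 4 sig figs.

X_L = ωL = 44.46 Ω
X_C = 1/(ωC) = 74.97 Ω
Parallel: admittances add. Y = 1/R + 1/(jωL) + jωC
Y = (0.09804 − j0.009154) S
|Y| = 0.09847 S → |Z| = 1/|Y| = 10.16 Ω, ∠Z = −∠Y = 5.334°

10.16 Ω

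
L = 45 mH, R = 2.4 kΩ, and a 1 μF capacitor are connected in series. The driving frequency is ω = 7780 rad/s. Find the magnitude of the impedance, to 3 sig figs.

X_L = ωL = 350 Ω
X_C = 1/(ωC) = 129 Ω
Net reactance X = X_L − X_C = 222 Ω
Z = 2400 + j222 Ω
|Z| = √(2400² + 222²) = 2410 Ω

2410 Ω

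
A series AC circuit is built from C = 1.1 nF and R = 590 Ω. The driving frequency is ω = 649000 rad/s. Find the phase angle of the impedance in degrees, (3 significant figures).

X_C = 1/(ωC) = 1400 Ω
Z = 590 − j1400 Ω
|Z| = √(590² + 1400²) = 1520 Ω
∠Z = arctan(-1400/590) = -67.2°

-67.2°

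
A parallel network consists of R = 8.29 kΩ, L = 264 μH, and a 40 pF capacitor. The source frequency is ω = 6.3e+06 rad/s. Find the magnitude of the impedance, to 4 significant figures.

X_L = ωL = 1663 Ω
X_C = 1/(ωC) = 3968 Ω
Parallel: admittances add. Y = 1/R + 1/(jωL) + jωC
Y = (0.0001206 − j0.0003493) S
|Y| = 0.0003695 S → |Z| = 1/|Y| = 2706 Ω, ∠Z = −∠Y = 70.95°

2706 Ω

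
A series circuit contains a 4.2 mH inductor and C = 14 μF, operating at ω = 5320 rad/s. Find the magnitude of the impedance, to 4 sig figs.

8.918 Ω

X_L = ωL = 22.34 Ω
X_C = 1/(ωC) = 13.43 Ω
Net reactance X = X_L − X_C = 8.918 Ω
Z = j8.918 Ω
|Z| = √(0² + 8.918²) = 8.918 Ω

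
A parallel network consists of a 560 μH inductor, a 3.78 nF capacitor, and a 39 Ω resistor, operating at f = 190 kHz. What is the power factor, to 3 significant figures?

ω = 2πf = 1.194e+06 rad/s
X_L = ωL = 669 Ω
X_C = 1/(ωC) = 222 Ω
Parallel: admittances add. Y = 1/R + 1/(jωL) + jωC
Y = (0.0256 + j0.00302) S
|Y| = 0.0258 S → |Z| = 1/|Y| = 38.7 Ω, ∠Z = −∠Y = -6.71°
cos φ = cos(-6.71°) = 0.993

0.993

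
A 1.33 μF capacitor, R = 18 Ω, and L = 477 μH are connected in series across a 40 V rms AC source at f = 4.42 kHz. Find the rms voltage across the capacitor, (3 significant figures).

47.7 V

ω = 2πf = 27770 rad/s
X_L = ωL = 13.2 Ω
X_C = 1/(ωC) = 27.1 Ω
Net reactance X = X_L − X_C = -13.8 Ω
Z = 18.0 − j13.8 Ω
|Z| = √(18.0² + 13.8²) = 22.7 Ω
I = V/|Z| = 1.76 A
V_C = I·|Z_C| = 1.76 × 27.1 = 47.7 V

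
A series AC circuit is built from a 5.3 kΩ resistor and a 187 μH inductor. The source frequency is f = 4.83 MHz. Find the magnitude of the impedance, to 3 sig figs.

7770 Ω

ω = 2πf = 3.035e+07 rad/s
X_L = ωL = 5680 Ω
Z = 5300 + j5680 Ω
|Z| = √(5300² + 5680²) = 7770 Ω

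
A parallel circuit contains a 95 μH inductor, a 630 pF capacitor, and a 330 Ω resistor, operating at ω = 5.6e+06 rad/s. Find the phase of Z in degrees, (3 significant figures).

-28.5°

X_L = ωL = 532 Ω
X_C = 1/(ωC) = 283 Ω
Parallel: admittances add. Y = 1/R + 1/(jωL) + jωC
Y = (0.00303 + j0.00165) S
|Y| = 0.00345 S → |Z| = 1/|Y| = 290 Ω, ∠Z = −∠Y = -28.5°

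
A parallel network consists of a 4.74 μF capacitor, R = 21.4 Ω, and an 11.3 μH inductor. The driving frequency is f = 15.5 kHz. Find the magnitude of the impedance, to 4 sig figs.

2.225 Ω

ω = 2πf = 97390 rad/s
X_L = ωL = 1.100 Ω
X_C = 1/(ωC) = 2.166 Ω
Parallel: admittances add. Y = 1/R + 1/(jωL) + jωC
Y = (0.04673 − j0.4471) S
|Y| = 0.4495 S → |Z| = 1/|Y| = 2.225 Ω, ∠Z = −∠Y = 84.03°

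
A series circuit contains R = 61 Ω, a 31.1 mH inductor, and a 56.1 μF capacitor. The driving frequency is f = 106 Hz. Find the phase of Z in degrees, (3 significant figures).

ω = 2πf = 666.0 rad/s
X_L = ωL = 20.7 Ω
X_C = 1/(ωC) = 26.8 Ω
Net reactance X = X_L − X_C = -6.05 Ω
Z = 61.0 − j6.05 Ω
|Z| = √(61.0² + 6.05²) = 61.3 Ω
∠Z = arctan(-6.05/61.0) = -5.66°

-5.66°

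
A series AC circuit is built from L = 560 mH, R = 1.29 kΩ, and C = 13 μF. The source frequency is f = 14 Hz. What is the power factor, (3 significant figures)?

ω = 2πf = 87.96 rad/s
X_L = ωL = 49.3 Ω
X_C = 1/(ωC) = 874 Ω
Net reactance X = X_L − X_C = -825 Ω
Z = 1290 − j825 Ω
|Z| = √(1290² + 825²) = 1530 Ω
∠Z = arctan(-825/1290) = -32.6°
cos φ = cos(-32.6°) = 0.842

0.842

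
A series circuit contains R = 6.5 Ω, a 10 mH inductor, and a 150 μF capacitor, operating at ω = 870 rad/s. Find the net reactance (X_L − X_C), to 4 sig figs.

X_L = ωL = 8.700 Ω
X_C = 1/(ωC) = 7.663 Ω
X = 8.700 − 7.663 = 1.037 Ω

1.037 Ω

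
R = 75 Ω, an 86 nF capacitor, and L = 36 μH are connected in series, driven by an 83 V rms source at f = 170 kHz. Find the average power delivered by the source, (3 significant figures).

ω = 2πf = 1.068e+06 rad/s
X_L = ωL = 38.5 Ω
X_C = 1/(ωC) = 10.9 Ω
Net reactance X = X_L − X_C = 27.6 Ω
Z = 75.0 + j27.6 Ω
|Z| = √(75.0² + 27.6²) = 79.9 Ω
∠Z = arctan(27.6/75.0) = 20.2°
I = V/|Z| = 1.04 A
P = VI cos φ = 83 × 1.04 × cos(20.2°) = 80.9 W

80.9 W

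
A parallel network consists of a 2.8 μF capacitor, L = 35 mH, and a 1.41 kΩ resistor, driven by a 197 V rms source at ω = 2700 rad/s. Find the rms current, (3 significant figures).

612 mA

X_L = ωL = 94.5 Ω
X_C = 1/(ωC) = 132 Ω
Parallel: admittances add. Y = 1/R + 1/(jωL) + jωC
Y = (0.000709 − j0.00302) S
|Y| = 0.00310 S → |Z| = 1/|Y| = 322 Ω, ∠Z = −∠Y = 76.8°
I = V/|Z| = 197/322 = 612 mA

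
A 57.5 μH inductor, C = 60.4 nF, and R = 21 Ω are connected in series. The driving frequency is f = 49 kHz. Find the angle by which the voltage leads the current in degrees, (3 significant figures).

-59.8°

ω = 2πf = 307900 rad/s
X_L = ωL = 17.7 Ω
X_C = 1/(ωC) = 53.8 Ω
Net reactance X = X_L − X_C = -36.1 Ω
Z = 21.0 − j36.1 Ω
|Z| = √(21.0² + 36.1²) = 41.7 Ω
∠Z = arctan(-36.1/21.0) = -59.8°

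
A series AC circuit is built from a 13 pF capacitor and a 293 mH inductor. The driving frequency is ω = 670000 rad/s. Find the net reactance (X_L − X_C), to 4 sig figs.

X_L = ωL = 196300 Ω
X_C = 1/(ωC) = 114800 Ω
X = 196300 − 114800 = 81500 Ω

81500 Ω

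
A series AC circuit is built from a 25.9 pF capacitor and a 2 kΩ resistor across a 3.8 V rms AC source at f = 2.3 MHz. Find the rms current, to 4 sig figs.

1.139 mA

ω = 2πf = 1.445e+07 rad/s
X_C = 1/(ωC) = 2672 Ω
Z = 2000 − j2672 Ω
|Z| = √(2000² + 2672²) = 3337 Ω
I = V/|Z| = 3.8/3337 = 1.139 mA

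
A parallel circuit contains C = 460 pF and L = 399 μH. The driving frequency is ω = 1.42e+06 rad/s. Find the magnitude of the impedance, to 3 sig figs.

X_L = ωL = 567 Ω
X_C = 1/(ωC) = 1530 Ω
Parallel: admittances add. Y = 1/(jωL) + jωC
Y = (0 − j0.00111) S
|Y| = 0.00111 S → |Z| = 1/|Y| = 899 Ω, ∠Z = −∠Y = 90.0°

899 Ω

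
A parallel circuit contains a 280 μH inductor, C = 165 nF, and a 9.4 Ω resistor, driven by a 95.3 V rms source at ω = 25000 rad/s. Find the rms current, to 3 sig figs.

16.7 A

X_L = ωL = 7.00 Ω
X_C = 1/(ωC) = 242 Ω
Parallel: admittances add. Y = 1/R + 1/(jωL) + jωC
Y = (0.106 − j0.139) S
|Y| = 0.175 S → |Z| = 1/|Y| = 5.72 Ω, ∠Z = −∠Y = 52.5°
I = V/|Z| = 95.3/5.72 = 16.7 A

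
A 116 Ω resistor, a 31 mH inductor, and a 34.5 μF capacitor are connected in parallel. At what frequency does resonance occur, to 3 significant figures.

ω₀ = 1/√(LC) = 1/√(0.031 × 3.45e-05) = 967.0 rad/s
f₀ = ω₀/(2π) = 154 Hz

154 Hz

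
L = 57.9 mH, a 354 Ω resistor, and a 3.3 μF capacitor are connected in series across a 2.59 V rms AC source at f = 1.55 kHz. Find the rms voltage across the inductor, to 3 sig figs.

2.28 V

ω = 2πf = 9739 rad/s
X_L = ωL = 564 Ω
X_C = 1/(ωC) = 31.1 Ω
Net reactance X = X_L − X_C = 533 Ω
Z = 354 + j533 Ω
|Z| = √(354² + 533²) = 640 Ω
I = V/|Z| = 4.05 mA
V_L = I·|Z_L| = 0.00405 × 564 = 2.28 V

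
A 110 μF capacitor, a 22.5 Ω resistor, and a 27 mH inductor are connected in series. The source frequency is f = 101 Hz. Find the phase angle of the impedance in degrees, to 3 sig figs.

7.12°

ω = 2πf = 634.6 rad/s
X_L = ωL = 17.1 Ω
X_C = 1/(ωC) = 14.3 Ω
Net reactance X = X_L − X_C = 2.81 Ω
Z = 22.5 + j2.81 Ω
|Z| = √(22.5² + 2.81²) = 22.7 Ω
∠Z = arctan(2.81/22.5) = 7.12°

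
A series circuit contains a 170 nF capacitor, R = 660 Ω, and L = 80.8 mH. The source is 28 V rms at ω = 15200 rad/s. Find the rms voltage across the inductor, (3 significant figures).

32.2 V

X_L = ωL = 1230 Ω
X_C = 1/(ωC) = 387 Ω
Net reactance X = X_L − X_C = 841 Ω
Z = 660 + j841 Ω
|Z| = √(660² + 841²) = 1070 Ω
I = V/|Z| = 26.2 mA
V_L = I·|Z_L| = 0.0262 × 1230 = 32.2 V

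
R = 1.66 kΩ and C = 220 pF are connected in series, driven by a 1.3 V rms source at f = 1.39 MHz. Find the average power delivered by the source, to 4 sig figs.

927.0 μW

ω = 2πf = 8.734e+06 rad/s
X_C = 1/(ωC) = 520.5 Ω
Z = 1660 − j520.5 Ω
|Z| = √(1660² + 520.5²) = 1740 Ω
∠Z = arctan(-520.5/1660) = -17.41°
I = V/|Z| = 747.3 μA
P = VI cos φ = 1.3 × 0.0007473 × cos(-17.41°) = 927.0 μW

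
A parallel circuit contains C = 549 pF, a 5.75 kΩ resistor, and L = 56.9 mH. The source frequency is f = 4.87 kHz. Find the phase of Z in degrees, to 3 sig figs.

ω = 2πf = 30600 rad/s
X_L = ωL = 1740 Ω
X_C = 1/(ωC) = 59500 Ω
Parallel: admittances add. Y = 1/R + 1/(jωL) + jωC
Y = (0.000174 − j0.000558) S
|Y| = 0.000584 S → |Z| = 1/|Y| = 1710 Ω, ∠Z = −∠Y = 72.7°

72.7°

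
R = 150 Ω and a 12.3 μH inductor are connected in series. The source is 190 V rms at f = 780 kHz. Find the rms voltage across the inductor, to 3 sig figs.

70.8 V

ω = 2πf = 4.901e+06 rad/s
X_L = ωL = 60.3 Ω
Z = 150 + j60.3 Ω
|Z| = √(150² + 60.3²) = 162 Ω
I = V/|Z| = 1.18 A
V_L = I·|Z_L| = 1.18 × 60.3 = 70.8 V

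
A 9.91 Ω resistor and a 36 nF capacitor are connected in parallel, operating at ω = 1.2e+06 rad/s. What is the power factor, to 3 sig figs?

0.919

X_C = 1/(ωC) = 23.1 Ω
Parallel: admittances add. Y = 1/R + jωC
Y = (0.101 + j0.0432) S
|Y| = 0.110 S → |Z| = 1/|Y| = 9.11 Ω, ∠Z = −∠Y = -23.2°
cos φ = cos(-23.2°) = 0.919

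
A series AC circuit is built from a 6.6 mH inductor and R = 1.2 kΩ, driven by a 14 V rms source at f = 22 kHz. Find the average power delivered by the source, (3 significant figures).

104 mW

ω = 2πf = 138200 rad/s
X_L = ωL = 912 Ω
Z = 1200 + j912 Ω
|Z| = √(1200² + 912²) = 1510 Ω
∠Z = arctan(912/1200) = 37.2°
I = V/|Z| = 9.29 mA
P = VI cos φ = 14 × 0.00929 × cos(37.2°) = 104 mW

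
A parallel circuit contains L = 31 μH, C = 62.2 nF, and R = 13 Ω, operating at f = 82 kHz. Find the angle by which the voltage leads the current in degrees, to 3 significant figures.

21.7°

ω = 2πf = 515200 rad/s
X_L = ωL = 16.0 Ω
X_C = 1/(ωC) = 31.2 Ω
Parallel: admittances add. Y = 1/R + 1/(jωL) + jωC
Y = (0.0769 − j0.0306) S
|Y| = 0.0828 S → |Z| = 1/|Y| = 12.1 Ω, ∠Z = −∠Y = 21.7°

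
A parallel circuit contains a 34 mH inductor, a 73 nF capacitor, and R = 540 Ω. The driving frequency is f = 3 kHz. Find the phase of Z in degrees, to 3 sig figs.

ω = 2πf = 18850 rad/s
X_L = ωL = 641 Ω
X_C = 1/(ωC) = 727 Ω
Parallel: admittances add. Y = 1/R + 1/(jωL) + jωC
Y = (0.00185 − j0.000184) S
|Y| = 0.00186 S → |Z| = 1/|Y| = 537 Ω, ∠Z = −∠Y = 5.68°

5.68°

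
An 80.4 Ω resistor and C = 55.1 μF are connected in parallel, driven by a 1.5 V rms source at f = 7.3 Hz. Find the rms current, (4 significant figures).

19.04 mA

ω = 2πf = 45.87 rad/s
X_C = 1/(ωC) = 395.7 Ω
Parallel: admittances add. Y = 1/R + jωC
Y = (0.01244 + j0.002527) S
|Y| = 0.01269 S → |Z| = 1/|Y| = 78.79 Ω, ∠Z = −∠Y = -11.49°
I = V/|Z| = 1.5/78.79 = 19.04 mA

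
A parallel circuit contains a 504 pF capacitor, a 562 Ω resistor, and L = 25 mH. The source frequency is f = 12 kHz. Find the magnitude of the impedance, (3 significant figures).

ω = 2πf = 75400 rad/s
X_L = ωL = 1880 Ω
X_C = 1/(ωC) = 26300 Ω
Parallel: admittances add. Y = 1/R + 1/(jωL) + jωC
Y = (0.00178 − j0.000493) S
|Y| = 0.00185 S → |Z| = 1/|Y| = 542 Ω, ∠Z = −∠Y = 15.5°

542 Ω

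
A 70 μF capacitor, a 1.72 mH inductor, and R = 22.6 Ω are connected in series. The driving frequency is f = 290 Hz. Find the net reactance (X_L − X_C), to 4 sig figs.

ω = 2πf = 1822 rad/s
X_L = ωL = 3.134 Ω
X_C = 1/(ωC) = 7.840 Ω
X = 3.134 − 7.840 = -4.706 Ω

-4.706 Ω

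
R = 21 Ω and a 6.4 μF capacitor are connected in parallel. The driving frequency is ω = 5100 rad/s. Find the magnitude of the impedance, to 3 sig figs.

17.3 Ω

X_C = 1/(ωC) = 30.6 Ω
Parallel: admittances add. Y = 1/R + jωC
Y = (0.0476 + j0.0326) S
|Y| = 0.0577 S → |Z| = 1/|Y| = 17.3 Ω, ∠Z = −∠Y = -34.4°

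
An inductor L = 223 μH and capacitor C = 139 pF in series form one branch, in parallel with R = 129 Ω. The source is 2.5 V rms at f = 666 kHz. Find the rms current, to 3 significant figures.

ω = 2πf = 4.185e+06 rad/s
X_L = ωL = 933 Ω
X_C = 1/(ωC) = 1720 Ω
Branch 1: Z₁ = R = 129 Ω
Branch 2 (series LC): Z₂ = j(X_L − X_C) = −j786 Ω
Parallel: Z = Z₁Z₂/(Z₁+Z₂), |Z| = 127 Ω, ∠Z = -9.32°
I = V/|Z| = 2.5/127 = 19.6 mA

19.6 mA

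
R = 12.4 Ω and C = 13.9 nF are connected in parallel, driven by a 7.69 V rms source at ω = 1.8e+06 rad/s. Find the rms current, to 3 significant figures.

X_C = 1/(ωC) = 40.0 Ω
Parallel: admittances add. Y = 1/R + jωC
Y = (0.0806 + j0.0250) S
|Y| = 0.0844 S → |Z| = 1/|Y| = 11.8 Ω, ∠Z = −∠Y = -17.2°
I = V/|Z| = 7.69/11.8 = 649 mA

649 mA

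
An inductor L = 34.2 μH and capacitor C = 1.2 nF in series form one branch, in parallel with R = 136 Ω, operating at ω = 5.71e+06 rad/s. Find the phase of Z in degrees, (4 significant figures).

X_L = ωL = 195.3 Ω
X_C = 1/(ωC) = 145.9 Ω
Branch 1: Z₁ = R = 136.0 Ω
Branch 2 (series LC): Z₂ = j(X_L − X_C) = j49.34 Ω
Parallel: Z = Z₁Z₂/(Z₁+Z₂), |Z| = 46.38 Ω, ∠Z = 70.06°

70.06°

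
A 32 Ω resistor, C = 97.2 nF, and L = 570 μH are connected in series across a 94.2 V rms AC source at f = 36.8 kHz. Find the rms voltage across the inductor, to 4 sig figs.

ω = 2πf = 231200 rad/s
X_L = ωL = 131.8 Ω
X_C = 1/(ωC) = 44.49 Ω
Net reactance X = X_L − X_C = 87.30 Ω
Z = 32.00 + j87.30 Ω
|Z| = √(32.00² + 87.30²) = 92.98 Ω
I = V/|Z| = 1.013 A
V_L = I·|Z_L| = 1.013 × 131.8 = 133.5 V

133.5 V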